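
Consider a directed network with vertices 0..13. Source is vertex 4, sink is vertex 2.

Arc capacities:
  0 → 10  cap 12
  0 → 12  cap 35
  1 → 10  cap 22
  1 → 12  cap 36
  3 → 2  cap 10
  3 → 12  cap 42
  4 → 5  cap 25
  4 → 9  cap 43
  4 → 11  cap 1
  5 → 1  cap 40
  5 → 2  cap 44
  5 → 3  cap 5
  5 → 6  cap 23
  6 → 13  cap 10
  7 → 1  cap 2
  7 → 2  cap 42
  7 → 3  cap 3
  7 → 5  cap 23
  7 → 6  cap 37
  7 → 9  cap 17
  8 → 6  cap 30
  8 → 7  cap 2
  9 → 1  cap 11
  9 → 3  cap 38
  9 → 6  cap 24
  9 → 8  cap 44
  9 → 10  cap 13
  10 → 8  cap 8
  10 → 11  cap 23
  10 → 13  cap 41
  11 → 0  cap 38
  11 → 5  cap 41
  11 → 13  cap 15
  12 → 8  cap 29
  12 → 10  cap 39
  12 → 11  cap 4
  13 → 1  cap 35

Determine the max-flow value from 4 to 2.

Maximum flow value: 56

augment #1: 4→5→2 bottleneck 25, total now 25
augment #2: 4→9→3→2 bottleneck 10, total now 35
augment #3: 4→11→5→2 bottleneck 1, total now 36
augment #4: 4→9→8→7→2 bottleneck 2, total now 38
augment #5: 4→9→10→11→5→2 bottleneck 13, total now 51
augment #6: 4→9→1→10→11→5→2 bottleneck 5, total now 56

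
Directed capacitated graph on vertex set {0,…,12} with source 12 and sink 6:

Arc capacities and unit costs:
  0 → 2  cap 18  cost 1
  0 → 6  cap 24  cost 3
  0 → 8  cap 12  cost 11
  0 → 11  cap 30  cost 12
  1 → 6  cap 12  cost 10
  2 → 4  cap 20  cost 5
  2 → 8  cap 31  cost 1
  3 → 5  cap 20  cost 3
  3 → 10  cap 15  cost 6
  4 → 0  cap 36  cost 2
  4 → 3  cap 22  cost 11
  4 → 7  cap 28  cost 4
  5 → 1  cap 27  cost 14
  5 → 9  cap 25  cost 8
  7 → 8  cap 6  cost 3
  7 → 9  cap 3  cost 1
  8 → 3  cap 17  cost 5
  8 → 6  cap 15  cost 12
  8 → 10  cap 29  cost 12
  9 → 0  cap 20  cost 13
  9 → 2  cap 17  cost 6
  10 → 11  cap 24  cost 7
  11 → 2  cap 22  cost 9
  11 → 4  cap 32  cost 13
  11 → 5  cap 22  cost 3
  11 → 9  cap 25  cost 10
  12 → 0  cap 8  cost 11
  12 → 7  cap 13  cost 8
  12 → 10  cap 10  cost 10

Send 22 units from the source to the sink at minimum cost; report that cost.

Minimum cost for 22 units: 500

shortest-cost path #1: 12→0→6 push 8 @ unit cost 14 (adds 112)
shortest-cost path #2: 12→7→8→6 push 6 @ unit cost 23 (adds 138)
shortest-cost path #3: 12→7→9→0→6 push 3 @ unit cost 25 (adds 75)
shortest-cost path #4: 12→10→11→4→0→6 push 5 @ unit cost 35 (adds 175)
total cost = 500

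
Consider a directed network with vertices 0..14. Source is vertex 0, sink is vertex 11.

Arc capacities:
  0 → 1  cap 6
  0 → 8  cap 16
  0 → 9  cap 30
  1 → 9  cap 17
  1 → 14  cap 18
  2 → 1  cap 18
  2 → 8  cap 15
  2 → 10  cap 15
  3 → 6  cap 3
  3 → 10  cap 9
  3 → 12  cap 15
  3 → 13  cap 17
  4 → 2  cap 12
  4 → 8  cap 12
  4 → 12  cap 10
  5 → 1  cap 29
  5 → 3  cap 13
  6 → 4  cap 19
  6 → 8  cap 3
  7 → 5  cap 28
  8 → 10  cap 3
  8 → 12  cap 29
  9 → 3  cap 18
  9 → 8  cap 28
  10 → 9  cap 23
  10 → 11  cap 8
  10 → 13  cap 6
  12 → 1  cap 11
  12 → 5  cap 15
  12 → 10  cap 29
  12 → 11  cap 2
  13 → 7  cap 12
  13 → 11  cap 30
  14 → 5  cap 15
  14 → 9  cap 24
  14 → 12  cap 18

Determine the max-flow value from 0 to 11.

augment #1: 0→8→10→11 bottleneck 3, total now 3
augment #2: 0→8→12→11 bottleneck 2, total now 5
augment #3: 0→8→12→10→11 bottleneck 5, total now 10
augment #4: 0→9→3→13→11 bottleneck 17, total now 27
augment #5: 0→8→12→10→13→11 bottleneck 6, total now 33

Maximum flow value: 33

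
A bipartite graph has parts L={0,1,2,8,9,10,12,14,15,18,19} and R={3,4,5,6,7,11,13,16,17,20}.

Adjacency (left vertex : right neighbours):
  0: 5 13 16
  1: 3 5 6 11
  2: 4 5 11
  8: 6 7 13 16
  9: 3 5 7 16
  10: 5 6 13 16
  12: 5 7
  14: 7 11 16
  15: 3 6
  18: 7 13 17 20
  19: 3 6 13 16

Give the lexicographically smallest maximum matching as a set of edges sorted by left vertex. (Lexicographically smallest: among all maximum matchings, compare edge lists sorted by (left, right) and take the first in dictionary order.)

Lex-smallest maximum matching: {(0,5), (1,3), (2,4), (8,6), (9,7), (10,13), (14,11), (18,17), (19,16)}

|M| = 9 (so the lex-smallest maximum matching has 9 edges)
process left vertices in ascending order; for each, take the smallest-labelled available neighbour that still permits 9 edges overall, or leave it unmatched if none does
lex-smallest matching: {0-5, 1-3, 2-4, 8-6, 9-7, 10-13, 14-11, 18-17, 19-16}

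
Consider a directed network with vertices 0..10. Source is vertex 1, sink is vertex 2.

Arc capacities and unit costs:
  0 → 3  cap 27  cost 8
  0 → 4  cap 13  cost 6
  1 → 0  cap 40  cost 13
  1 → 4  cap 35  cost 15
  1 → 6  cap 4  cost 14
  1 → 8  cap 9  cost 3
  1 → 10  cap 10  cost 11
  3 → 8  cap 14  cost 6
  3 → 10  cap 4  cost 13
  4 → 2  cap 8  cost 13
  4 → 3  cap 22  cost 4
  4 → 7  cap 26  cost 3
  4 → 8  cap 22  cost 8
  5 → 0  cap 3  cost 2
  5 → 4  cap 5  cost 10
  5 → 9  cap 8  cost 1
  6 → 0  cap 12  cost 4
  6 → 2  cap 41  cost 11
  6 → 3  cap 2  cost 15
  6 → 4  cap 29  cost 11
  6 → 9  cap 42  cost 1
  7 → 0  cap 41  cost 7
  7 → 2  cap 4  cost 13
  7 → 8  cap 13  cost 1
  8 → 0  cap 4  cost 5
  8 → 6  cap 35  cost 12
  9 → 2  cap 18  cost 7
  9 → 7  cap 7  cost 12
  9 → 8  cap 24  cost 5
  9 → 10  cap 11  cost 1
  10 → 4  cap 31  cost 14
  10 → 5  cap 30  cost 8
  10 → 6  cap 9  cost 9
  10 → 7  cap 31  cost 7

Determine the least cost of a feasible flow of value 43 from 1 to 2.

shortest-cost path #1: 1→6→9→2 push 4 @ unit cost 22 (adds 88)
shortest-cost path #2: 1→8→6→9→2 push 9 @ unit cost 23 (adds 207)
shortest-cost path #3: 1→10→5→9→2 push 5 @ unit cost 27 (adds 135)
shortest-cost path #4: 1→4→2 push 8 @ unit cost 28 (adds 224)
shortest-cost path #5: 1→10→5→9→6→2 push 3 @ unit cost 30 (adds 90)
shortest-cost path #6: 1→4→7→2 push 4 @ unit cost 31 (adds 124)
shortest-cost path #7: 1→10→6→2 push 2 @ unit cost 31 (adds 62)
shortest-cost path #8: 1→4→7→8→6→2 push 8 @ unit cost 42 (adds 336)
total cost = 1266

Minimum cost for 43 units: 1266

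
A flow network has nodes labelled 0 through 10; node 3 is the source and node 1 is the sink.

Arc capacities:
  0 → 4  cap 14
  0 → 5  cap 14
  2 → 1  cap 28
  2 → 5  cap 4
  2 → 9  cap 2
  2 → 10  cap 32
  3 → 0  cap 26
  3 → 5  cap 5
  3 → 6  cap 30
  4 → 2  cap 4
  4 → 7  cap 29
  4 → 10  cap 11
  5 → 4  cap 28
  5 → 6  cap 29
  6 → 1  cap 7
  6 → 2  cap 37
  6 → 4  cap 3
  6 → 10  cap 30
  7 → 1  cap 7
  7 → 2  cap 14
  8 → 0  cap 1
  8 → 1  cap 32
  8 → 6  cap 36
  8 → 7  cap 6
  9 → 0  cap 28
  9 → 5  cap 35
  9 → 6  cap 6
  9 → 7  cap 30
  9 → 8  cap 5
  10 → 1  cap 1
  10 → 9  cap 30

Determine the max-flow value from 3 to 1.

augment #1: 3→6→1 bottleneck 7, total now 7
augment #2: 3→6→2→1 bottleneck 23, total now 30
augment #3: 3→0→4→2→1 bottleneck 4, total now 34
augment #4: 3→0→4→7→1 bottleneck 7, total now 41
augment #5: 3→0→4→10→1 bottleneck 1, total now 42
augment #6: 3→5→6→2→1 bottleneck 1, total now 43
augment #7: 3→0→4→10→9→8→1 bottleneck 2, total now 45
augment #8: 3→5→4→10→9→8→1 bottleneck 3, total now 48

Maximum flow value: 48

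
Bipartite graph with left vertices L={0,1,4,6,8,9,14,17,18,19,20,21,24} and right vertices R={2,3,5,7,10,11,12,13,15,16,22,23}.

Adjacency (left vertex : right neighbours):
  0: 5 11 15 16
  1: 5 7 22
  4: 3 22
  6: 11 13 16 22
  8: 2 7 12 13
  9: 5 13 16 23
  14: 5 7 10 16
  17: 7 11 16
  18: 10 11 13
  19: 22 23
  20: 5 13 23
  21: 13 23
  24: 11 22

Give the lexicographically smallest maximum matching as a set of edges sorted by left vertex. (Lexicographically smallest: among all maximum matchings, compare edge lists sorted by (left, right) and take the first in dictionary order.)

Lex-smallest maximum matching: {(0,15), (1,5), (4,3), (6,11), (8,2), (9,13), (14,7), (17,16), (18,10), (19,22), (20,23)}

|M| = 11 (so the lex-smallest maximum matching has 11 edges)
process left vertices in ascending order; for each, take the smallest-labelled available neighbour that still permits 11 edges overall, or leave it unmatched if none does
lex-smallest matching: {0-15, 1-5, 4-3, 6-11, 8-2, 9-13, 14-7, 17-16, 18-10, 19-22, 20-23}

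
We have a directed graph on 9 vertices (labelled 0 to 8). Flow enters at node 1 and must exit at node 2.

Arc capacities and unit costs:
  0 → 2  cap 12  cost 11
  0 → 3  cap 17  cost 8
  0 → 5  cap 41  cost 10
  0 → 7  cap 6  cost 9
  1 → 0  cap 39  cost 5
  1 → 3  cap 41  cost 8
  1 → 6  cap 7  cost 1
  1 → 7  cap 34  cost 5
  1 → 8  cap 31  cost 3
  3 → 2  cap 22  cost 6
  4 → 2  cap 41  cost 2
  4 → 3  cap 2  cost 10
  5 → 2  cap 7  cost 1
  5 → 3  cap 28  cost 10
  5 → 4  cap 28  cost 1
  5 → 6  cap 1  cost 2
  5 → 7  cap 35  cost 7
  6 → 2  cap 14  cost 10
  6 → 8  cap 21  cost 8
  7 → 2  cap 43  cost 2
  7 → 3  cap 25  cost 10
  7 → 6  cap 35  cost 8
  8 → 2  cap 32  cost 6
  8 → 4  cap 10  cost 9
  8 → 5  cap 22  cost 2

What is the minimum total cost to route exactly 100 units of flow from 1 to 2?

shortest-cost path #1: 1→8→5→2 push 7 @ unit cost 6 (adds 42)
shortest-cost path #2: 1→7→2 push 34 @ unit cost 7 (adds 238)
shortest-cost path #3: 1→8→5→4→2 push 15 @ unit cost 8 (adds 120)
shortest-cost path #4: 1→8→2 push 9 @ unit cost 9 (adds 81)
shortest-cost path #5: 1→6→2 push 7 @ unit cost 11 (adds 77)
shortest-cost path #6: 1→3→2 push 22 @ unit cost 14 (adds 308)
shortest-cost path #7: 1→0→2 push 6 @ unit cost 16 (adds 96)
total cost = 962

Minimum cost for 100 units: 962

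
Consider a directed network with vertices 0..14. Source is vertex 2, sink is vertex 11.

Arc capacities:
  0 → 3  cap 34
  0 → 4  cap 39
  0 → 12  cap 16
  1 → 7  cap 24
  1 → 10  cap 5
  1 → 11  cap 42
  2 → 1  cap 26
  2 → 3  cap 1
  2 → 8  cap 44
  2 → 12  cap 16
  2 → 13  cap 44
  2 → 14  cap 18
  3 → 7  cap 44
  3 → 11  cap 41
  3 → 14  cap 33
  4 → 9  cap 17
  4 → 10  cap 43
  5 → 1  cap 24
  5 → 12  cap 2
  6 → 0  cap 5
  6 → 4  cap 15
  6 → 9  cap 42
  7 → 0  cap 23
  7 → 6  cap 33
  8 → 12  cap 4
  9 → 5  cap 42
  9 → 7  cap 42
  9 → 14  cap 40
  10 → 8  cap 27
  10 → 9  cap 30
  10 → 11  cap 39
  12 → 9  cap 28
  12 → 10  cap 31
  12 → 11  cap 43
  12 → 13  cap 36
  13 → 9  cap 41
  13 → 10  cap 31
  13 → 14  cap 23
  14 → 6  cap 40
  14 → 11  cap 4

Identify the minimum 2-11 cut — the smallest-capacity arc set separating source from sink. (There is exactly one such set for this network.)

Min-cut arcs: {(2,1), (2,3), (2,12), (2,13), (2,14), (8,12)} (total capacity 109)

augment #1: 2→1→11 push 26
augment #2: 2→3→11 push 1
augment #3: 2→12→11 push 16
augment #4: 2→14→11 push 4
augment #5: 2→8→12→11 push 4
augment #6: 2→13→10→11 push 31
augment #7: 2→13→9→5→1→11 push 13
augment #8: 2→14→6→0→3→11 push 5
augment #9: 2→14→6→4→10→11 push 8
augment #10: 2→14→6→9→5→1→11 push 1
max flow = 109; residual-reachable set from 2 gives S-side
cut edges (S→T): {(2,1), (2,3), (2,12), (2,13), (2,14), (8,12)} total cap 109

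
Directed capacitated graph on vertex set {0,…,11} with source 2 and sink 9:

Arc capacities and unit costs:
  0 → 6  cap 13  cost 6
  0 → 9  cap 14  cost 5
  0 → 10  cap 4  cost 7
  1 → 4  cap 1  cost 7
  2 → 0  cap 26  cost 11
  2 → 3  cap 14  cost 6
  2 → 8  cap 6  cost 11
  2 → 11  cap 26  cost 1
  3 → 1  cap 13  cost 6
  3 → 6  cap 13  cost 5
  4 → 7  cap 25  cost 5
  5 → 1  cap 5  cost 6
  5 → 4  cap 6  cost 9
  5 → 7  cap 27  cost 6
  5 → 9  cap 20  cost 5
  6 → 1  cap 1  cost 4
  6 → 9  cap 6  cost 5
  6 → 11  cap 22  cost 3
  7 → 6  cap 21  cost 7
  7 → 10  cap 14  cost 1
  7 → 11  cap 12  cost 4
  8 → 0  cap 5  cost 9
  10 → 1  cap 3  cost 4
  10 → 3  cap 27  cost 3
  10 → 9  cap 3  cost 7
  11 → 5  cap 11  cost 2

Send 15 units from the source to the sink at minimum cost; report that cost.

shortest-cost path #1: 2→11→5→9 push 11 @ unit cost 8 (adds 88)
shortest-cost path #2: 2→3→6→9 push 4 @ unit cost 16 (adds 64)
total cost = 152

Minimum cost for 15 units: 152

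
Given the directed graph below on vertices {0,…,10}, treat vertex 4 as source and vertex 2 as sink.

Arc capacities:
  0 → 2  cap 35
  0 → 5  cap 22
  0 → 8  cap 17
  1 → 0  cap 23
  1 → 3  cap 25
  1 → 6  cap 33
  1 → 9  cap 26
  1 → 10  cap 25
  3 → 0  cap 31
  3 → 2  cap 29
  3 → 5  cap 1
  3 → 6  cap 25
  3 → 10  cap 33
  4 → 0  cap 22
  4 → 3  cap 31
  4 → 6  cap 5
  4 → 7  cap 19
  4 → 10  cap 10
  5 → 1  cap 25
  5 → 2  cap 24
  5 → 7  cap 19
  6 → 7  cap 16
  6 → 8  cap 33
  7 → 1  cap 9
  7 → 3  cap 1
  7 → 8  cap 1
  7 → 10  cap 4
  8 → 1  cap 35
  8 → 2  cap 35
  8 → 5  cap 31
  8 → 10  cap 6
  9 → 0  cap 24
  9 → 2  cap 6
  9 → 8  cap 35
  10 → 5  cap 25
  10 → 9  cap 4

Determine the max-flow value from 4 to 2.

Maximum flow value: 83

augment #1: 4→0→2 bottleneck 22, total now 22
augment #2: 4→3→2 bottleneck 29, total now 51
augment #3: 4→3→0→2 bottleneck 2, total now 53
augment #4: 4→6→8→2 bottleneck 5, total now 58
augment #5: 4→7→8→2 bottleneck 1, total now 59
augment #6: 4→10→5→2 bottleneck 10, total now 69
augment #7: 4→7→1→0→2 bottleneck 9, total now 78
augment #8: 4→7→3→0→2 bottleneck 1, total now 79
augment #9: 4→7→10→5→2 bottleneck 4, total now 83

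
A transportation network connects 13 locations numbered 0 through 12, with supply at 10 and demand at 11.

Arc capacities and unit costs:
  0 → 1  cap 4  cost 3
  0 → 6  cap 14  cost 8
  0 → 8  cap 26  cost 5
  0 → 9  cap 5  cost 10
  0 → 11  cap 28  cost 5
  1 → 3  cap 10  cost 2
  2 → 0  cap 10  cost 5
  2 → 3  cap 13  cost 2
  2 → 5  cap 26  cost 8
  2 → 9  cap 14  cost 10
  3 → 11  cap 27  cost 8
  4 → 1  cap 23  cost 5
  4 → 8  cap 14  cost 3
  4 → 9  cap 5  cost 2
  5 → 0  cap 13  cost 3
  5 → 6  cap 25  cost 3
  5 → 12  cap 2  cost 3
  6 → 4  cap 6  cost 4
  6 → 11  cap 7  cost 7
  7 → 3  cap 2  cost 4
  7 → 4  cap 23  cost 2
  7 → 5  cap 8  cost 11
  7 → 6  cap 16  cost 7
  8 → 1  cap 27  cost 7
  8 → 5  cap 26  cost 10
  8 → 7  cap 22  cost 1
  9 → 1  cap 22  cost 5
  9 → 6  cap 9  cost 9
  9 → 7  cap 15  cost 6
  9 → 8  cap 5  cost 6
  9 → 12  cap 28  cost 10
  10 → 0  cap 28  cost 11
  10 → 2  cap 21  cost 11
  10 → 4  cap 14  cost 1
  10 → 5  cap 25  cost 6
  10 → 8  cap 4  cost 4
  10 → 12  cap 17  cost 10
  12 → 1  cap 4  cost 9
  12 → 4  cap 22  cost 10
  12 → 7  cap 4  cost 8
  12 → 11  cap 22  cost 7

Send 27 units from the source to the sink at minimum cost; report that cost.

shortest-cost path #1: 10→5→0→11 push 13 @ unit cost 14 (adds 182)
shortest-cost path #2: 10→0→11 push 14 @ unit cost 16 (adds 224)
total cost = 406

Minimum cost for 27 units: 406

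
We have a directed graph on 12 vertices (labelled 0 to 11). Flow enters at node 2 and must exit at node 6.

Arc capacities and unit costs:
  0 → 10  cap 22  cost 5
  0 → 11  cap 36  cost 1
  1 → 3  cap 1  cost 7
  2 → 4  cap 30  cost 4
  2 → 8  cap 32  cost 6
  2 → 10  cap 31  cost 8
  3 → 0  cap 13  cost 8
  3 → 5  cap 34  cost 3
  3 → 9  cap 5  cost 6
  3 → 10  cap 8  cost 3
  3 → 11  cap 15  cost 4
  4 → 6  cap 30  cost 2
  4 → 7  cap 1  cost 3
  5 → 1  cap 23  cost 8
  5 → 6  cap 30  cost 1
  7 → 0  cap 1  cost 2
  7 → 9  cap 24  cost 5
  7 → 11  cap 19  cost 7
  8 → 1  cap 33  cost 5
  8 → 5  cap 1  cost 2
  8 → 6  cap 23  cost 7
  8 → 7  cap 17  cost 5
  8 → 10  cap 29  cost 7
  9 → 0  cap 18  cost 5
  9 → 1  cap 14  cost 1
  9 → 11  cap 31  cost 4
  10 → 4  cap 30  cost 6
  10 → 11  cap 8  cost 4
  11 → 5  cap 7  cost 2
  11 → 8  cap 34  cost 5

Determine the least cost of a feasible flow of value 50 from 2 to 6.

Minimum cost for 50 units: 436

shortest-cost path #1: 2→4→6 push 30 @ unit cost 6 (adds 180)
shortest-cost path #2: 2→8→5→6 push 1 @ unit cost 9 (adds 9)
shortest-cost path #3: 2→8→6 push 19 @ unit cost 13 (adds 247)
total cost = 436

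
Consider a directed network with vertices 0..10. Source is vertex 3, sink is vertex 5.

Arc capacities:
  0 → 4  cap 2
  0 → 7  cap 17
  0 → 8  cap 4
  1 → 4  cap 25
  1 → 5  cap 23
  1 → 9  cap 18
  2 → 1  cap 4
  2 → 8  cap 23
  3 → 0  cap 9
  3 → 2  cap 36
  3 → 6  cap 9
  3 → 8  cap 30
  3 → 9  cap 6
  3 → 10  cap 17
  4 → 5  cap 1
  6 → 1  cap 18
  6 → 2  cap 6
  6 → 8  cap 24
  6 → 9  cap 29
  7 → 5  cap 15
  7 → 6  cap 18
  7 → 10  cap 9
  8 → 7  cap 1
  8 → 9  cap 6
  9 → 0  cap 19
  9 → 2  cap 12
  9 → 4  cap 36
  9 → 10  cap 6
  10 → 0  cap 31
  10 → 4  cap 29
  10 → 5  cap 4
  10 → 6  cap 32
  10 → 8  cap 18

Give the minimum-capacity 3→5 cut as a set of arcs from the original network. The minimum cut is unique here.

Min-cut arcs: {(2,1), (4,5), (6,1), (7,5), (10,5)} (total capacity 42)

augment #1: 3→10→5 push 4
augment #2: 3→0→4→5 push 1
augment #3: 3→0→7→5 push 8
augment #4: 3→2→1→5 push 4
augment #5: 3→6→1→5 push 9
augment #6: 3→8→7→5 push 1
augment #7: 3→9→0→7→5 push 6
augment #8: 3→10→6→1→5 push 9
max flow = 42; residual-reachable set from 3 gives S-side
cut edges (S→T): {(2,1), (4,5), (6,1), (7,5), (10,5)} total cap 42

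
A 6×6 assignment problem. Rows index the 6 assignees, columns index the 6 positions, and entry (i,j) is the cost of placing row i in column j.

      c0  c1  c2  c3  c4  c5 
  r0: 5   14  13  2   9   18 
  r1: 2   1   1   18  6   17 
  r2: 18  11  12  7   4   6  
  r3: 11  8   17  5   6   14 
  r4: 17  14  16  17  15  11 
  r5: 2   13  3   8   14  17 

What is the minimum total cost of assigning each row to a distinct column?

Minimum assignment cost: 28

optimal assignment: row0→col3 (cost 2), row1→col2 (cost 1), row2→col4 (cost 4), row3→col1 (cost 8), row4→col5 (cost 11), row5→col0 (cost 2)
total = 2 + 1 + 4 + 8 + 11 + 2 = 28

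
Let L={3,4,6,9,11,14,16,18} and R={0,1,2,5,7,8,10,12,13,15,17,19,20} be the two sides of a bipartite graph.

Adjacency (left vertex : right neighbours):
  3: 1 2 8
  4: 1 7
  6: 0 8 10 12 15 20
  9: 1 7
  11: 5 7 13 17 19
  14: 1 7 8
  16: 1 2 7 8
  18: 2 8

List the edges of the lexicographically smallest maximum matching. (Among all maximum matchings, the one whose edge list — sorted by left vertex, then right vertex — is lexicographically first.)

Lex-smallest maximum matching: {(3,1), (4,7), (6,0), (11,5), (14,8), (16,2)}

|M| = 6 (so the lex-smallest maximum matching has 6 edges)
process left vertices in ascending order; for each, take the smallest-labelled available neighbour that still permits 6 edges overall, or leave it unmatched if none does
lex-smallest matching: {3-1, 4-7, 6-0, 11-5, 14-8, 16-2}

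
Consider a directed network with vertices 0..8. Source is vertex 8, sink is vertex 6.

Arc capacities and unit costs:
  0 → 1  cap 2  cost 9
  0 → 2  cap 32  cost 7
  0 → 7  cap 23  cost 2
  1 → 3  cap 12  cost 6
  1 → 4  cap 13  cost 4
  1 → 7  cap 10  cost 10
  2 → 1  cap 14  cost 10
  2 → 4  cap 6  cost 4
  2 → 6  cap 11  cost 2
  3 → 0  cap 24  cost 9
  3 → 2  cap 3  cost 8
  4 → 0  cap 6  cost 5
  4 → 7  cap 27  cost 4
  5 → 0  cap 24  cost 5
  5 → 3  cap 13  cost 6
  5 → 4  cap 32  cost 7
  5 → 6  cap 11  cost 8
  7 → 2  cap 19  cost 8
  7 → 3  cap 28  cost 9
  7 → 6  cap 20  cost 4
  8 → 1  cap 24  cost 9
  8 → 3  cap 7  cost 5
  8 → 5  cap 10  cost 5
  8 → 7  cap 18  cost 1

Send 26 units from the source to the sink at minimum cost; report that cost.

Minimum cost for 26 units: 194

shortest-cost path #1: 8→7→6 push 18 @ unit cost 5 (adds 90)
shortest-cost path #2: 8→5→6 push 8 @ unit cost 13 (adds 104)
total cost = 194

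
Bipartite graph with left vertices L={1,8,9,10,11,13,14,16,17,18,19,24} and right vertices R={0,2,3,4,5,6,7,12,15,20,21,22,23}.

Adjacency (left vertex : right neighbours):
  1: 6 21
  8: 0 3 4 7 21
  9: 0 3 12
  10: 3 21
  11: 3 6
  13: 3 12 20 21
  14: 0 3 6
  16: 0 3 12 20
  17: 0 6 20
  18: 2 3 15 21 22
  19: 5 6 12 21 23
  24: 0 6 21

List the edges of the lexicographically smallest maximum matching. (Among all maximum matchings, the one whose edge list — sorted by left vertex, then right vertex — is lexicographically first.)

Lex-smallest maximum matching: {(1,6), (8,4), (9,0), (10,3), (13,12), (16,20), (18,2), (19,5), (24,21)}

|M| = 9 (so the lex-smallest maximum matching has 9 edges)
process left vertices in ascending order; for each, take the smallest-labelled available neighbour that still permits 9 edges overall, or leave it unmatched if none does
lex-smallest matching: {1-6, 8-4, 9-0, 10-3, 13-12, 16-20, 18-2, 19-5, 24-21}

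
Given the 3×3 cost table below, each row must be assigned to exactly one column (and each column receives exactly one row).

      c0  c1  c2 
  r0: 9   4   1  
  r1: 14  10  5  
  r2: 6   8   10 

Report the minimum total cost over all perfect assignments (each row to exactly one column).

Minimum assignment cost: 15

optimal assignment: row0→col1 (cost 4), row1→col2 (cost 5), row2→col0 (cost 6)
total = 4 + 5 + 6 = 15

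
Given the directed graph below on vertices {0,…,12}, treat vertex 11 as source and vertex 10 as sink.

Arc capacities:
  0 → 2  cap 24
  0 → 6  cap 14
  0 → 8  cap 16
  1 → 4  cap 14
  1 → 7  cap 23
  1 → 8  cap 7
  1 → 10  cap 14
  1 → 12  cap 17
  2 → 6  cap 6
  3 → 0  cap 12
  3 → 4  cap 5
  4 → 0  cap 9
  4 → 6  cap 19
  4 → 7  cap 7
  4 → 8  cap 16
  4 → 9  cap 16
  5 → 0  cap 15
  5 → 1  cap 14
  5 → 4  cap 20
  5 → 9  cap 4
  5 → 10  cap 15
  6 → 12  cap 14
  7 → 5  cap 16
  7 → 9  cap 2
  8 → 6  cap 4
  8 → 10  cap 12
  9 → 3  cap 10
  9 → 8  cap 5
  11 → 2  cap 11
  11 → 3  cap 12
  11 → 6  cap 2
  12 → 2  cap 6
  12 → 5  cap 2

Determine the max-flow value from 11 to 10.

Maximum flow value: 14

augment #1: 11→3→0→8→10 bottleneck 12, total now 12
augment #2: 11→6→12→5→10 bottleneck 2, total now 14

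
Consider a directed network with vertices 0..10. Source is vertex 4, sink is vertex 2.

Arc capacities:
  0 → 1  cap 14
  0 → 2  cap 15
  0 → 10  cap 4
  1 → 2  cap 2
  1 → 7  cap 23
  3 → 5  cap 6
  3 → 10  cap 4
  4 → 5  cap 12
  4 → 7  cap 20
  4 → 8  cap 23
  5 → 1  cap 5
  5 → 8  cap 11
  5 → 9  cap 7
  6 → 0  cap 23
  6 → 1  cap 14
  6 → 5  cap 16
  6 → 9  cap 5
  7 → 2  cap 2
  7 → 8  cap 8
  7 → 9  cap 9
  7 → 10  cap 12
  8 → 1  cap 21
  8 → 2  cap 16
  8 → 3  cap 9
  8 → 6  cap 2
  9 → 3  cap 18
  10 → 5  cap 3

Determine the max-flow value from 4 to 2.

augment #1: 4→7→2 bottleneck 2, total now 2
augment #2: 4→8→2 bottleneck 16, total now 18
augment #3: 4→5→1→2 bottleneck 2, total now 20
augment #4: 4→8→6→0→2 bottleneck 2, total now 22

Maximum flow value: 22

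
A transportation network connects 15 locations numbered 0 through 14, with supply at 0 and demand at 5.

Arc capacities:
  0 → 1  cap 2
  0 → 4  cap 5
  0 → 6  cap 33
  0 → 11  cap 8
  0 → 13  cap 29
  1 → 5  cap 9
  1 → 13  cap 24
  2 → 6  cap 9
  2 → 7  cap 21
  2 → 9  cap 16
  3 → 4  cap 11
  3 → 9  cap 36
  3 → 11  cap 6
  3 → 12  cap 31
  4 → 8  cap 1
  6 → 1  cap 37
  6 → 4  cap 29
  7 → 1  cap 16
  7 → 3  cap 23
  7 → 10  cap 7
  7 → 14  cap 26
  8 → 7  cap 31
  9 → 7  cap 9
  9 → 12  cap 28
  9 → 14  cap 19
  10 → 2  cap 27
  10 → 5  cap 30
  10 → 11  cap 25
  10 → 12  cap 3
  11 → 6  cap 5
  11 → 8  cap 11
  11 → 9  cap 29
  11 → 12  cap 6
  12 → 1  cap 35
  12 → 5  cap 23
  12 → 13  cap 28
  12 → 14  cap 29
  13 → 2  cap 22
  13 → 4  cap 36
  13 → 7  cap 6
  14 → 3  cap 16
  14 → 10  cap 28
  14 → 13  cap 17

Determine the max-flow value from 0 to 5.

augment #1: 0→1→5 bottleneck 2, total now 2
augment #2: 0→6→1→5 bottleneck 7, total now 9
augment #3: 0→11→12→5 bottleneck 6, total now 15
augment #4: 0→11→9→12→5 bottleneck 2, total now 17
augment #5: 0→13→7→10→5 bottleneck 6, total now 23
augment #6: 0→4→8→7→10→5 bottleneck 1, total now 24
augment #7: 0→13→2→9→12→5 bottleneck 15, total now 39
augment #8: 0→13→2→7→14→10→5 bottleneck 7, total now 46

Maximum flow value: 46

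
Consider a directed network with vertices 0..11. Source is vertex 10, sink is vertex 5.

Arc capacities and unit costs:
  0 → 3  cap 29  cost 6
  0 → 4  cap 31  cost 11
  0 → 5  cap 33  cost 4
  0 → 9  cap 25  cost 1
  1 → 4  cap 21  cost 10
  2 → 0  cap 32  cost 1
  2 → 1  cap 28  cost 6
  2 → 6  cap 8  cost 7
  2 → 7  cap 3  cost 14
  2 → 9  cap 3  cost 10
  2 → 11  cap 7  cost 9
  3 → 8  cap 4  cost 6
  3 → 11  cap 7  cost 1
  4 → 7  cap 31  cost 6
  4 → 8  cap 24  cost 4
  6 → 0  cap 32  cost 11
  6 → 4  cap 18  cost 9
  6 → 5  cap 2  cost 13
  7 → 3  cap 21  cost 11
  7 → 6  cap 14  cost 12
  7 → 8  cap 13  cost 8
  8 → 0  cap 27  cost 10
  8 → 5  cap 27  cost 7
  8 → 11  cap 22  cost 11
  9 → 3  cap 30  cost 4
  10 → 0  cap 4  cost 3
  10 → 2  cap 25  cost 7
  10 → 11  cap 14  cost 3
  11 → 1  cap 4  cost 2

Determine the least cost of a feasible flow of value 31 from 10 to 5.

Minimum cost for 31 units: 380

shortest-cost path #1: 10→0→5 push 4 @ unit cost 7 (adds 28)
shortest-cost path #2: 10→2→0→5 push 25 @ unit cost 12 (adds 300)
shortest-cost path #3: 10→11→1→4→8→5 push 2 @ unit cost 26 (adds 52)
total cost = 380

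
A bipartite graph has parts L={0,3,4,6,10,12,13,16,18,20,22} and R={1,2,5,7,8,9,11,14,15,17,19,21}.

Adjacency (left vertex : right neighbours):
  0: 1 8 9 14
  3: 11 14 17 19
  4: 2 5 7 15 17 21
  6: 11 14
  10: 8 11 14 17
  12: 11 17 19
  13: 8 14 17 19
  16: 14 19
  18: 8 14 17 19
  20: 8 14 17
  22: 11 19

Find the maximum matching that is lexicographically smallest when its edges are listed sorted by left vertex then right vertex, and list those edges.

|M| = 7 (so the lex-smallest maximum matching has 7 edges)
process left vertices in ascending order; for each, take the smallest-labelled available neighbour that still permits 7 edges overall, or leave it unmatched if none does
lex-smallest matching: {0-1, 3-11, 4-2, 6-14, 10-8, 12-17, 13-19}

Lex-smallest maximum matching: {(0,1), (3,11), (4,2), (6,14), (10,8), (12,17), (13,19)}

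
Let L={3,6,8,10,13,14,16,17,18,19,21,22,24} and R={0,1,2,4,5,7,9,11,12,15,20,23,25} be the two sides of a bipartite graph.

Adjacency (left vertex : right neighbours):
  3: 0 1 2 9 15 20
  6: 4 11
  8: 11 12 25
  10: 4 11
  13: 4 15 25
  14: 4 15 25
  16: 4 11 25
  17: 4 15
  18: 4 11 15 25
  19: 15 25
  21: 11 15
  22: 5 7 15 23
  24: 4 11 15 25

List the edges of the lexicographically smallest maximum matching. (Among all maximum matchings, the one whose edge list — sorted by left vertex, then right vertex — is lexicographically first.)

|M| = 7 (so the lex-smallest maximum matching has 7 edges)
process left vertices in ascending order; for each, take the smallest-labelled available neighbour that still permits 7 edges overall, or leave it unmatched if none does
lex-smallest matching: {3-0, 6-4, 8-12, 10-11, 13-15, 14-25, 22-5}

Lex-smallest maximum matching: {(3,0), (6,4), (8,12), (10,11), (13,15), (14,25), (22,5)}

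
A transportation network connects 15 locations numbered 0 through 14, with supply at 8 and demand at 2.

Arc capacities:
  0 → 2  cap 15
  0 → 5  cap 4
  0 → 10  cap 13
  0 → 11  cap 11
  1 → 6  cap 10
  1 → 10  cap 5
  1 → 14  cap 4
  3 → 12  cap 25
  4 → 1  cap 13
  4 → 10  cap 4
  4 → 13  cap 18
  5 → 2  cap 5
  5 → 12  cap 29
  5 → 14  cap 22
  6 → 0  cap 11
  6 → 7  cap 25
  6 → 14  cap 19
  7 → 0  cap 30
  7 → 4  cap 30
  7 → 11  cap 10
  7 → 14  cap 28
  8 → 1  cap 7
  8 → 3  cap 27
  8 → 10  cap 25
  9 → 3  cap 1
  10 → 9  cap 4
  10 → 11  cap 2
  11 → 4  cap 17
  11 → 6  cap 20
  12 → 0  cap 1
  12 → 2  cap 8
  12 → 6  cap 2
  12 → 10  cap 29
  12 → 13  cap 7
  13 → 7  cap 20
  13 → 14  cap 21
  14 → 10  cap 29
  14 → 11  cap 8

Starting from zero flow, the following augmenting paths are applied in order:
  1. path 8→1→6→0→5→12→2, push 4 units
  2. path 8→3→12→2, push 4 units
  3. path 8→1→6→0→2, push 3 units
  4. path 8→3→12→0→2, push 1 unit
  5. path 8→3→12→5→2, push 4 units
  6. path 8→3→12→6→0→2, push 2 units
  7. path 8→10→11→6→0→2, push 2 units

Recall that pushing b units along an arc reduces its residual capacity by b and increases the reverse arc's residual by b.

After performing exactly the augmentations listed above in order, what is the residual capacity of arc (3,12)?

Residual capacity of (3,12): 14

after path 1 (8→1→6→0→5→12→2, push 4): res(3,12)=25
after path 2 (8→3→12→2, push 4): res(3,12)=21
after path 3 (8→1→6→0→2, push 3): res(3,12)=21
after path 4 (8→3→12→0→2, push 1): res(3,12)=20
after path 5 (8→3→12→5→2, push 4): res(3,12)=16
after path 6 (8→3→12→6→0→2, push 2): res(3,12)=14
after path 7 (8→10→11→6→0→2, push 2): res(3,12)=14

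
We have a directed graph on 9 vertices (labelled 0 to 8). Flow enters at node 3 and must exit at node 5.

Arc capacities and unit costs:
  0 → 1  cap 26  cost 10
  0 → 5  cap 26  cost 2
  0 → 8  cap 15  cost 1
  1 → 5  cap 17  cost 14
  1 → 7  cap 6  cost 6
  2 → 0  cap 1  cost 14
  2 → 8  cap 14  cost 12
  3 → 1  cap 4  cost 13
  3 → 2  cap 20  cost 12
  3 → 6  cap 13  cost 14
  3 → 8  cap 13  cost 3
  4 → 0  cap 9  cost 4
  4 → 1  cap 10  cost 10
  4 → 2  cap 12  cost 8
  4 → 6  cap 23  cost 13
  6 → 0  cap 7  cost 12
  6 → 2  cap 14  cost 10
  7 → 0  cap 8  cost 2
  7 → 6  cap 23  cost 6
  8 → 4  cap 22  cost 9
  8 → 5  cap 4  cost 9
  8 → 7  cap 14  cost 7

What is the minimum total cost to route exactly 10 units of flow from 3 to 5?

shortest-cost path #1: 3→8→5 push 4 @ unit cost 12 (adds 48)
shortest-cost path #2: 3→8→7→0→5 push 6 @ unit cost 14 (adds 84)
total cost = 132

Minimum cost for 10 units: 132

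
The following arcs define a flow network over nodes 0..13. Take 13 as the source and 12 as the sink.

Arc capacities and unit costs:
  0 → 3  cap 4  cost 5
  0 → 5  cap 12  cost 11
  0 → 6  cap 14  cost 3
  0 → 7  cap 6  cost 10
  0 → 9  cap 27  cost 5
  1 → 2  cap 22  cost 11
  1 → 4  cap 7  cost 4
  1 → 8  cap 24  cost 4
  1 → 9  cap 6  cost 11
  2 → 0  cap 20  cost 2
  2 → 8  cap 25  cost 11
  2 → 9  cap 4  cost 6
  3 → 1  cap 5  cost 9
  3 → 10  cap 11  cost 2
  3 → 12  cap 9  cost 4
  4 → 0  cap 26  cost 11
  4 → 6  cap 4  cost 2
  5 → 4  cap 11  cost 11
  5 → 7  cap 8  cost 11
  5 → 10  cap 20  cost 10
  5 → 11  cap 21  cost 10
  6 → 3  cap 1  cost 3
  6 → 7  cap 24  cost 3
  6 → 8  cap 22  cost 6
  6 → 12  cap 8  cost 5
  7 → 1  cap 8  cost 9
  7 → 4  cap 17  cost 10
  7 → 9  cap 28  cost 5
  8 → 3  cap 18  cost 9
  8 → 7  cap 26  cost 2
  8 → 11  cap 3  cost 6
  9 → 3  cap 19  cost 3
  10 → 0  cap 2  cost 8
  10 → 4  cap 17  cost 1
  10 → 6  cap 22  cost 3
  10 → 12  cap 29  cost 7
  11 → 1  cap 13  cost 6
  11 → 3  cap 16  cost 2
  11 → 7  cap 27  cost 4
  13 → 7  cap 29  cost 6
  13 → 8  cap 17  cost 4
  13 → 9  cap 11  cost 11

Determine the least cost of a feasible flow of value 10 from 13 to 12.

Minimum cost for 10 units: 172

shortest-cost path #1: 13→8→11→3→12 push 3 @ unit cost 16 (adds 48)
shortest-cost path #2: 13→8→3→12 push 6 @ unit cost 17 (adds 102)
shortest-cost path #3: 13→8→3→10→12 push 1 @ unit cost 22 (adds 22)
total cost = 172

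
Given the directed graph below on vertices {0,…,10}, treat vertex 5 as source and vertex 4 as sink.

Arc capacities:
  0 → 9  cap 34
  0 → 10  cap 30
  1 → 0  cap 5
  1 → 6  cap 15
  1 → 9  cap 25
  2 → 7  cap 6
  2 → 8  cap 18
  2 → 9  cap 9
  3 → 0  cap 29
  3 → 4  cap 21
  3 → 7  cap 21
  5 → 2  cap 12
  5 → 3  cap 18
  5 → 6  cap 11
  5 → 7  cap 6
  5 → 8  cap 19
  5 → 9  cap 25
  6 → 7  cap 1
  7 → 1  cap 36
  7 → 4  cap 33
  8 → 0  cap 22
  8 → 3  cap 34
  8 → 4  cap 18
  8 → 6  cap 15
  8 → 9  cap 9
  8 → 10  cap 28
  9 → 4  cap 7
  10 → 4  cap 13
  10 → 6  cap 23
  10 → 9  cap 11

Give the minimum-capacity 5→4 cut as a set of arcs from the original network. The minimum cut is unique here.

Min-cut arcs: {(5,2), (5,3), (5,7), (5,8), (6,7), (9,4)} (total capacity 63)

augment #1: 5→3→4 push 18
augment #2: 5→7→4 push 6
augment #3: 5→8→4 push 18
augment #4: 5→9→4 push 7
augment #5: 5→2→7→4 push 6
augment #6: 5→6→7→4 push 1
augment #7: 5→8→3→4 push 1
augment #8: 5→2→8→3→4 push 2
augment #9: 5→2→8→10→4 push 4
max flow = 63; residual-reachable set from 5 gives S-side
cut edges (S→T): {(5,2), (5,3), (5,7), (5,8), (6,7), (9,4)} total cap 63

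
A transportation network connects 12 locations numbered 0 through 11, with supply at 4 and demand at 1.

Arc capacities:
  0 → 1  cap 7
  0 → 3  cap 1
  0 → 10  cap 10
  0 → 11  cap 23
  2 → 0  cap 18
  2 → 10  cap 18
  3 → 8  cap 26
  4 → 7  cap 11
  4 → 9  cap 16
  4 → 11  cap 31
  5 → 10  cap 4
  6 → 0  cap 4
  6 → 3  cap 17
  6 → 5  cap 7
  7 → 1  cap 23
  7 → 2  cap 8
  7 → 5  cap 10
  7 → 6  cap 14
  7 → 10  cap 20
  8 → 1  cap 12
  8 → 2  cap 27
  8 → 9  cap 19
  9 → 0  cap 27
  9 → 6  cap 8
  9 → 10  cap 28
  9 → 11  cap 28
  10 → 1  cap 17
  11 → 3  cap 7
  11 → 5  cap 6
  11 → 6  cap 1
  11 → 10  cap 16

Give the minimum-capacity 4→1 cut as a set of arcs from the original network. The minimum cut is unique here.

augment #1: 4→7→1 push 11
augment #2: 4→9→0→1 push 7
augment #3: 4→9→10→1 push 9
augment #4: 4→11→10→1 push 8
augment #5: 4→11→3→8→1 push 7
augment #6: 4→11→6→3→8→1 push 1
augment #7: 4→11→10→9→0→3→8→1 push 1
augment #8: 4→11→10→9→6→3→8→1 push 3
max flow = 47; residual-reachable set from 4 gives S-side
cut edges (S→T): {(0,1), (4,7), (8,1), (10,1)} total cap 47

Min-cut arcs: {(0,1), (4,7), (8,1), (10,1)} (total capacity 47)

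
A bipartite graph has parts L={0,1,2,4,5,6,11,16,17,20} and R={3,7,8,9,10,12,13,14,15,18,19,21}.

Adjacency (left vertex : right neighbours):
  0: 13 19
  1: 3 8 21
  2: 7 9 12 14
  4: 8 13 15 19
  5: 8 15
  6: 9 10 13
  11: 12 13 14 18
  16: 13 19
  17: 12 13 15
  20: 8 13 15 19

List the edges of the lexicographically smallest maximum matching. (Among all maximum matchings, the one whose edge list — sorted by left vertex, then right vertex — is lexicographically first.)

|M| = 9 (so the lex-smallest maximum matching has 9 edges)
process left vertices in ascending order; for each, take the smallest-labelled available neighbour that still permits 9 edges overall, or leave it unmatched if none does
lex-smallest matching: {0-13, 1-3, 2-7, 4-8, 5-15, 6-9, 11-14, 16-19, 17-12}

Lex-smallest maximum matching: {(0,13), (1,3), (2,7), (4,8), (5,15), (6,9), (11,14), (16,19), (17,12)}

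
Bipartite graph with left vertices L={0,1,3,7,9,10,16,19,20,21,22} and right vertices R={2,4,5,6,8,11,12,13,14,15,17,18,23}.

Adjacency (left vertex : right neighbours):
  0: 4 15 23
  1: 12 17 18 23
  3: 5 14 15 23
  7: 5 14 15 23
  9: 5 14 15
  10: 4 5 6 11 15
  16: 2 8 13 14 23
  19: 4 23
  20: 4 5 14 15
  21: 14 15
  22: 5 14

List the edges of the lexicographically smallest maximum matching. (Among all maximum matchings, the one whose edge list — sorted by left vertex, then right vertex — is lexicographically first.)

|M| = 8 (so the lex-smallest maximum matching has 8 edges)
process left vertices in ascending order; for each, take the smallest-labelled available neighbour that still permits 8 edges overall, or leave it unmatched if none does
lex-smallest matching: {0-4, 1-12, 3-5, 7-14, 9-15, 10-6, 16-2, 19-23}

Lex-smallest maximum matching: {(0,4), (1,12), (3,5), (7,14), (9,15), (10,6), (16,2), (19,23)}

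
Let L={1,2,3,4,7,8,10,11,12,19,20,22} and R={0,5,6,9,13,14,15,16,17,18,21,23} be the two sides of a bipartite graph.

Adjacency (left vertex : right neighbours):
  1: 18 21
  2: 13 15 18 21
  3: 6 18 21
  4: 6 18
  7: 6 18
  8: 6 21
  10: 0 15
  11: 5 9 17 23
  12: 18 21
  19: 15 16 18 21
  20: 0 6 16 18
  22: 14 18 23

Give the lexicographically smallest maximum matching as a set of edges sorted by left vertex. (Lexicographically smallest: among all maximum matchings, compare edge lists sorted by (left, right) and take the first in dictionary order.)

Lex-smallest maximum matching: {(1,18), (2,13), (3,6), (8,21), (10,0), (11,5), (19,15), (20,16), (22,14)}

|M| = 9 (so the lex-smallest maximum matching has 9 edges)
process left vertices in ascending order; for each, take the smallest-labelled available neighbour that still permits 9 edges overall, or leave it unmatched if none does
lex-smallest matching: {1-18, 2-13, 3-6, 8-21, 10-0, 11-5, 19-15, 20-16, 22-14}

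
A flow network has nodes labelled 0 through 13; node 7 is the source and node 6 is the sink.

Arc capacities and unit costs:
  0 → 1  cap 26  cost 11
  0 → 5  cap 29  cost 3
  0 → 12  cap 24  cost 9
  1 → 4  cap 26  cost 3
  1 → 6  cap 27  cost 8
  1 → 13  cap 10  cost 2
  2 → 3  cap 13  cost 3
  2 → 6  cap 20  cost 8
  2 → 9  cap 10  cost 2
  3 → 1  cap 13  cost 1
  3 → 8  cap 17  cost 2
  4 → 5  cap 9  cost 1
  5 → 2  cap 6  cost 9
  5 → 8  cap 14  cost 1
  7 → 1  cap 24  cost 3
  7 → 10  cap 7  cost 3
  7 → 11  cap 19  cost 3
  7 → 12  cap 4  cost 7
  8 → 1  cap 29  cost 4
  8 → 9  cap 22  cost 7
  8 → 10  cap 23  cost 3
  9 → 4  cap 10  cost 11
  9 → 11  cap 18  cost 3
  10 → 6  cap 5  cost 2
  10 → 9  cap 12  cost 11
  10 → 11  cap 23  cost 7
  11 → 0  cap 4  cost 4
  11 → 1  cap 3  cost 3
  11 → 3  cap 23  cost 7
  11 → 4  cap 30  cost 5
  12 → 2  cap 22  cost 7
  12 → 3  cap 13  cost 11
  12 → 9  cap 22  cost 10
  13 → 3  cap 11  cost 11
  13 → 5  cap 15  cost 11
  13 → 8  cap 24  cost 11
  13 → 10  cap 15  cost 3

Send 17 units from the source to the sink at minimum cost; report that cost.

Minimum cost for 17 units: 157

shortest-cost path #1: 7→10→6 push 5 @ unit cost 5 (adds 25)
shortest-cost path #2: 7→1→6 push 12 @ unit cost 11 (adds 132)
total cost = 157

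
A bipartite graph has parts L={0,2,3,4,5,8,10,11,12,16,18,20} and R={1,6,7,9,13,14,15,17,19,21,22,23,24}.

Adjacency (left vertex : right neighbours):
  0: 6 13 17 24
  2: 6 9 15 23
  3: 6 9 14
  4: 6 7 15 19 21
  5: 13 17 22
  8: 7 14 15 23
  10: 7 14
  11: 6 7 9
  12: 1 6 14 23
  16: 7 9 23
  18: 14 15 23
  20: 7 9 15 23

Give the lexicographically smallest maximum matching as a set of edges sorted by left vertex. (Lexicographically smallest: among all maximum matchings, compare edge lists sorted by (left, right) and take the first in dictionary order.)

Lex-smallest maximum matching: {(0,13), (2,6), (3,9), (4,19), (5,17), (8,7), (10,14), (12,1), (16,23), (18,15)}

|M| = 10 (so the lex-smallest maximum matching has 10 edges)
process left vertices in ascending order; for each, take the smallest-labelled available neighbour that still permits 10 edges overall, or leave it unmatched if none does
lex-smallest matching: {0-13, 2-6, 3-9, 4-19, 5-17, 8-7, 10-14, 12-1, 16-23, 18-15}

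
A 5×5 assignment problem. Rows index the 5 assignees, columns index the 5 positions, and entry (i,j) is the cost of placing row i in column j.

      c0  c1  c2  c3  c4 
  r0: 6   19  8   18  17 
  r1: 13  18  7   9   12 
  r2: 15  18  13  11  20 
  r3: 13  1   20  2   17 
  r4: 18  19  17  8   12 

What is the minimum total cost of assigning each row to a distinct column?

optimal assignment: row0→col0 (cost 6), row1→col2 (cost 7), row2→col3 (cost 11), row3→col1 (cost 1), row4→col4 (cost 12)
total = 6 + 7 + 11 + 1 + 12 = 37

Minimum assignment cost: 37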